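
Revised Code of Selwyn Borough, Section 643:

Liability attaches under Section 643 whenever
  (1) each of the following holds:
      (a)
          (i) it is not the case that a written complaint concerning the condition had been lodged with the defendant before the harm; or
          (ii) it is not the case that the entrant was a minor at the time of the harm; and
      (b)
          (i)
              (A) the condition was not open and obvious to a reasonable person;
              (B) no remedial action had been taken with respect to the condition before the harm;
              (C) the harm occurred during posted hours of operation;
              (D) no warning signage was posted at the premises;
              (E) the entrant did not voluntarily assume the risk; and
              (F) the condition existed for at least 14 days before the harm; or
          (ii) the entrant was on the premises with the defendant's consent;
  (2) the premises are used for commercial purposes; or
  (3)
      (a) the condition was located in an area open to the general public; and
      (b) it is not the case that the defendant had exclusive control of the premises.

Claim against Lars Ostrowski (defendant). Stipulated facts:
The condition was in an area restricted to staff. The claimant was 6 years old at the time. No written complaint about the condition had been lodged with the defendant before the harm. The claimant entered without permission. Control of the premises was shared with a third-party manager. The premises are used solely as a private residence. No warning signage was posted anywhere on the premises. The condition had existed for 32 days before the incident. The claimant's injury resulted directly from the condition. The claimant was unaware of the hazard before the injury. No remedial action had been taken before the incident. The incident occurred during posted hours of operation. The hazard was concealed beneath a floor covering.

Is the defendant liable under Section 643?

Yes — liable.

(i) not (complaint lodged) — holds.
(ii) not (entrant a minor) — not met.
(a) = T OR F = true.
(A) not open/obvious — holds.
(B) no remedial action — satisfied.
(C) during posted hours — holds.
(D) no signage posted — satisfied.
(E) no assumed risk — holds.
(F) condition ≥14 days old — holds.
So (i) is satisfied (T AND T AND T AND T AND T AND T).
(ii) consent to enter — fails.
(b) = T OR F = true.
So (1) is satisfied (T AND T).
(2) commercial use — not met.
(a) public area — not met.
(b) not (exclusive control) — met.
(3) = F AND T = false.
So Overall is satisfied (T OR F OR F).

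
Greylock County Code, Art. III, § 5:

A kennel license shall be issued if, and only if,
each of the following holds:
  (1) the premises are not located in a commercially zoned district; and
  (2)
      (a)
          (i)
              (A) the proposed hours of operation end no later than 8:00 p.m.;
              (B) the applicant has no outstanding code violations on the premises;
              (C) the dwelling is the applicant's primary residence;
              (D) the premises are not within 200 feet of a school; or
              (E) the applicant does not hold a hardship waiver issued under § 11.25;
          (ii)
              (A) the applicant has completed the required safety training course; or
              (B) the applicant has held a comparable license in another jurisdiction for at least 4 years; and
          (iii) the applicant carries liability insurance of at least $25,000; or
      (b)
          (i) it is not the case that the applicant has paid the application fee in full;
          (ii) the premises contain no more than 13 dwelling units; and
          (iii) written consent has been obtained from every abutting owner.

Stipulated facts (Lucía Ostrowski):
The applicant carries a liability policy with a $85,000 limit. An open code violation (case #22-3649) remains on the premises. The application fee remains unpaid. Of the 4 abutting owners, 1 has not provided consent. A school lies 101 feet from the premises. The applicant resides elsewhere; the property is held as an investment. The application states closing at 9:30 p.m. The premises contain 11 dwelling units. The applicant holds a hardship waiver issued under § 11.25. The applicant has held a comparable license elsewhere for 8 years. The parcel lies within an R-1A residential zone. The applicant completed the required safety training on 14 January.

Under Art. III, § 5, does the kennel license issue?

No — denied.

(1) not (commercially zoned) — holds.
(A) closes by 8 p.m. — not met.
(B) no code violations — not met.
(C) primary residence — not met.
(D) ≥200 ft from school — fails.
(E) not (hardship waiver) — not satisfied.
So (i) is not satisfied (F OR F OR F OR F OR F).
(A) safety training — satisfied.
(B) prior license ≥ 4 yr — holds.
(ii): T OR T → true.
(iii) insurance ≥ $25,000 — holds.
So (a) is not satisfied (F AND T AND T).
(i) not (fee paid) — satisfied.
(ii) ≤ 13 units — holds.
(iii) all abutters consent — not satisfied.
(b) = T AND T AND F = false.
(2) = F OR F = false.
Overall: T AND F → false.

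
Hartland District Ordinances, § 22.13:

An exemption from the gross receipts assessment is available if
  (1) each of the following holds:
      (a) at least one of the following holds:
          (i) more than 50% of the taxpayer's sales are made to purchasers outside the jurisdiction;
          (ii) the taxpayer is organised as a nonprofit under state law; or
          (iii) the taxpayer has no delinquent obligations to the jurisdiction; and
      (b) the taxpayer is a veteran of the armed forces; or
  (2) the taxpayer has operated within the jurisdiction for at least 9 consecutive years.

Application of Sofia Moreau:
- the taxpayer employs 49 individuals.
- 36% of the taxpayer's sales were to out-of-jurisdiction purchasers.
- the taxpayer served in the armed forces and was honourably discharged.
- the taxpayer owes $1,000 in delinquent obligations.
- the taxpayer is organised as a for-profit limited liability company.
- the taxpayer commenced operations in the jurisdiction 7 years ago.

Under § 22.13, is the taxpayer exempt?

(i) >50% out-of-jur. sales — not satisfied.
(ii) nonprofit — not met.
(iii) no delinquency — fails.
(a): F OR F OR F → false.
(b) veteran — holds.
So (1) is not satisfied (F AND T).
(2) ≥ 9 yrs in jurisdiction — not met.
Overall: F OR F → false.

No — not exempt.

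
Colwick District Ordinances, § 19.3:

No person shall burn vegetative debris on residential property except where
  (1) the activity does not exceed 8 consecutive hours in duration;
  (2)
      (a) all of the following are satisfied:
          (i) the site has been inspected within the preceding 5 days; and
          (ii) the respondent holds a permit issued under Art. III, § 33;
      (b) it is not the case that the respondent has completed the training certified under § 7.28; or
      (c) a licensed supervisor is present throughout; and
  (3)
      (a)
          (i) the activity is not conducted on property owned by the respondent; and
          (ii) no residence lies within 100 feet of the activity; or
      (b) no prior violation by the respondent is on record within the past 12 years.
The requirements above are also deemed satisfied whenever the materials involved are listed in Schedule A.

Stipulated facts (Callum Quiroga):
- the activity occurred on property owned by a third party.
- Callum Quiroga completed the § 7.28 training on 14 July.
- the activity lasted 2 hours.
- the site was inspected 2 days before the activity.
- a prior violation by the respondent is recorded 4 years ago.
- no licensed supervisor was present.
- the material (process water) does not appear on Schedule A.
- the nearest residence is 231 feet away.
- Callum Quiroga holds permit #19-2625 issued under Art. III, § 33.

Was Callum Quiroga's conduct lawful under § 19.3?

(1) ≤ 8 hrs duration — holds.
(i) site inspected — holds.
(ii) holds permit — satisfied.
(a) = T AND T = true.
(b) not (training certified) — fails.
(c) supervisor present — fails.
So (2) is satisfied (T OR F OR F).
(i) not (own property) — holds.
(ii) no residence in 100 ft — met.
So (a) is satisfied (T AND T).
(b) no prior violation — not met.
(3) = T OR F = true.
Overall = T AND T AND T = true.
Exception (Schedule A material) — not satisfied.
Result: main true OR exception false → true.

Yes — lawful.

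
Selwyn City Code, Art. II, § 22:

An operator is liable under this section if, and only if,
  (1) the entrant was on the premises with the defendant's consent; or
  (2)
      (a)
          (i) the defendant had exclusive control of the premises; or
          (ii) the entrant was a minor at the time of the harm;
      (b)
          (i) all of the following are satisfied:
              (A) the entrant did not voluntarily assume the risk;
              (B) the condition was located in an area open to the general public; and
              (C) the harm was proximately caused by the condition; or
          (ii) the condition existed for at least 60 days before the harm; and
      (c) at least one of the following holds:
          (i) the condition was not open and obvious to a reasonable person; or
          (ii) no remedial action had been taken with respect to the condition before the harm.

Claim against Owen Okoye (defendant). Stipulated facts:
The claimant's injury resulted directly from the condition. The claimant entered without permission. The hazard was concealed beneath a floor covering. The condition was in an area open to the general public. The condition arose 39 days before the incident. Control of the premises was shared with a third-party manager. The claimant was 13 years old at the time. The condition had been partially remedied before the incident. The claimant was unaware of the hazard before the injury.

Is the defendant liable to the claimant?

Yes — liable.

(1) consent to enter — fails.
(i) exclusive control — not satisfied.
(ii) entrant a minor — met.
(a) = F OR T = true.
(A) no assumed risk — holds.
(B) public area — satisfied.
(C) proximate cause — holds.
So (i) is satisfied (T AND T AND T).
(ii) condition ≥60 days old — fails.
So (b) is satisfied (T OR F).
(i) not open/obvious — satisfied.
(ii) no remedial action — not satisfied.
(c): T OR F → true.
So (2) is satisfied (T AND T AND T).
So Overall is satisfied (F OR T).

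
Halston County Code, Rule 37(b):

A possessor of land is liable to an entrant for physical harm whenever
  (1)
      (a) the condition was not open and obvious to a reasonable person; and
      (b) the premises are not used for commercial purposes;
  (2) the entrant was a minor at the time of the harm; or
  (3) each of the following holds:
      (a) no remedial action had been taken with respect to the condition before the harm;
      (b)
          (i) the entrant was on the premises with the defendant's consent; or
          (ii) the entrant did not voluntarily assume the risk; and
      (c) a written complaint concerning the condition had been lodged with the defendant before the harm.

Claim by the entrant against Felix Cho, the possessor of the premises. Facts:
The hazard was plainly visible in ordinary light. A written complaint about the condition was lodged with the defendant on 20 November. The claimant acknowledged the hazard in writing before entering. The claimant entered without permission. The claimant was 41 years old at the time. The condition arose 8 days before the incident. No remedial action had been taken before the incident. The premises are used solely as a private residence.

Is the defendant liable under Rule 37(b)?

(a) not open/obvious — not satisfied.
(b) not (commercial use) — satisfied.
(1) = F AND T = false.
(2) entrant a minor — not met.
(a) no remedial action — met.
(i) consent to enter — not satisfied.
(ii) no assumed risk — not satisfied.
So (b) is not satisfied (F OR F).
(c) complaint lodged — satisfied.
(3): T AND F AND T → false.
Overall = F OR F OR F = false.

No — not liable.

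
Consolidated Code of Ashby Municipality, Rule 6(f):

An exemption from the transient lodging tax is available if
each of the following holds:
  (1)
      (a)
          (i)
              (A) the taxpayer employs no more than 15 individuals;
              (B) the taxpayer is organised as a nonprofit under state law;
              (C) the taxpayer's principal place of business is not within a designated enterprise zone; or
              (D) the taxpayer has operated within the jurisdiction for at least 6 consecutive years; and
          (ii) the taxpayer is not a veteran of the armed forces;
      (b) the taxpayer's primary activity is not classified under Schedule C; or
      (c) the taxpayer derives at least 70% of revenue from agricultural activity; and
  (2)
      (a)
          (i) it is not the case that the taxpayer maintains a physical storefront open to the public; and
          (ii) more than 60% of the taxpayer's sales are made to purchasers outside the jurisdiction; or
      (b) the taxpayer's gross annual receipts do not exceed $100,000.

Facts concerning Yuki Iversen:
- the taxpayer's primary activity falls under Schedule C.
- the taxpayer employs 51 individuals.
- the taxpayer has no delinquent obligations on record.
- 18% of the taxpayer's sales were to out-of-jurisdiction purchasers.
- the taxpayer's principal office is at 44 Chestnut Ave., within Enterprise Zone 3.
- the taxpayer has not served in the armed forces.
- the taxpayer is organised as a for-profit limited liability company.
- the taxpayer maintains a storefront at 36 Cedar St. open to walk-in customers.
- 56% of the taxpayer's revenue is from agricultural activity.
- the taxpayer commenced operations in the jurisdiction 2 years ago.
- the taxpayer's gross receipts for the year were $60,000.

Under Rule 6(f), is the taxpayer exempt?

(A) ≤ 15 employees — not satisfied.
(B) nonprofit — not met.
(C) not (in enterprise zone) — fails.
(D) ≥ 6 yrs in jurisdiction — fails.
(i): F OR F OR F OR F → false.
(ii) not (veteran) — holds.
(a) = F AND T = false.
(b) not (Schedule C activity) — not met.
(c) ≥70% agricultural — not met.
So (1) is not satisfied (F OR F OR F).
(i) not (has storefront) — not met.
(ii) >60% out-of-jur. sales — fails.
So (a) is not satisfied (F AND F).
(b) receipts ≤ $100,000 — holds.
So (2) is satisfied (F OR T).
Overall: F AND T → false.

No — not exempt.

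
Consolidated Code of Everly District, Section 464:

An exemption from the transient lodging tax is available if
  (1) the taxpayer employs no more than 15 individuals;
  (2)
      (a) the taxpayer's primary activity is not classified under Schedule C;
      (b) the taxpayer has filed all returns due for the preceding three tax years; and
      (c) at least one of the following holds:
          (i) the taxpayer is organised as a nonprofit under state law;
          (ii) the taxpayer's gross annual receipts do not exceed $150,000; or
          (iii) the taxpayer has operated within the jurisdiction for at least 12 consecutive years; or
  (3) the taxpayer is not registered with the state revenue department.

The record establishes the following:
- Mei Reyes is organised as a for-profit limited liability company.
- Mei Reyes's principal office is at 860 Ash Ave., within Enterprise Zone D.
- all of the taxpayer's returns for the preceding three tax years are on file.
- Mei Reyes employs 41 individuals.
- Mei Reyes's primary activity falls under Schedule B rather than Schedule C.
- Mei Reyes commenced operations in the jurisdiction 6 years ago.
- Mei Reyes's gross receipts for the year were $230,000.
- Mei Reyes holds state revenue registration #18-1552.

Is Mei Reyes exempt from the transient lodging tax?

No — not exempt.

(1) ≤ 15 employees — fails.
(a) not (Schedule C activity) — holds.
(b) returns current — holds.
(i) nonprofit — not met.
(ii) receipts ≤ $150,000 — not satisfied.
(iii) ≥ 12 yrs in jurisdiction — not met.
So (c) is not satisfied (F OR F OR F).
(2): T AND T AND F → false.
(3) not (state-registered) — not satisfied.
Overall = F OR F OR F = false.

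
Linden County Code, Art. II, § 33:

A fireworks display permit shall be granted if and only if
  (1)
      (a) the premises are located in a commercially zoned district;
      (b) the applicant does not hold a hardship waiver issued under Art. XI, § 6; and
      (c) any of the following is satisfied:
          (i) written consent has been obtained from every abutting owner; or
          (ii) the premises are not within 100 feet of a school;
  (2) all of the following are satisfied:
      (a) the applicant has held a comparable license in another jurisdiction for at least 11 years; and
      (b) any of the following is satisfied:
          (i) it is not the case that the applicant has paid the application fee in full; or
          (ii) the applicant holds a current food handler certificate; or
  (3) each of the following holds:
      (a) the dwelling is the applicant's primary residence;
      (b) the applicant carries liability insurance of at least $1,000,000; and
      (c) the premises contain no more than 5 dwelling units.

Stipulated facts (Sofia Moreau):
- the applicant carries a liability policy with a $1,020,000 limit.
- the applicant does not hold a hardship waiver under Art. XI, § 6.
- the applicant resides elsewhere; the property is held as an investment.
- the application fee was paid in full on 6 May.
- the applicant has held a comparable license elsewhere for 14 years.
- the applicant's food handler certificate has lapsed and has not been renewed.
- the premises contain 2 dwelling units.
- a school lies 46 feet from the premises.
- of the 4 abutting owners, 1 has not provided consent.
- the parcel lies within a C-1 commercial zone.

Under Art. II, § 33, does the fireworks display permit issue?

No — denied.

(a) commercially zoned — satisfied.
(b) not (hardship waiver) — holds.
(i) all abutters consent — not met.
(ii) ≥100 ft from school — fails.
(c) = F OR F = false.
(1) = T AND T AND F = false.
(a) prior license ≥ 11 yr — met.
(i) not (fee paid) — not satisfied.
(ii) food handler cert. — not met.
(b) = F OR F = false.
(2) = T AND F = false.
(a) primary residence — fails.
(b) insurance ≥ $1,000,000 — holds.
(c) ≤ 5 units — holds.
So (3) is not satisfied (F AND T AND T).
Overall = F OR F OR F = false.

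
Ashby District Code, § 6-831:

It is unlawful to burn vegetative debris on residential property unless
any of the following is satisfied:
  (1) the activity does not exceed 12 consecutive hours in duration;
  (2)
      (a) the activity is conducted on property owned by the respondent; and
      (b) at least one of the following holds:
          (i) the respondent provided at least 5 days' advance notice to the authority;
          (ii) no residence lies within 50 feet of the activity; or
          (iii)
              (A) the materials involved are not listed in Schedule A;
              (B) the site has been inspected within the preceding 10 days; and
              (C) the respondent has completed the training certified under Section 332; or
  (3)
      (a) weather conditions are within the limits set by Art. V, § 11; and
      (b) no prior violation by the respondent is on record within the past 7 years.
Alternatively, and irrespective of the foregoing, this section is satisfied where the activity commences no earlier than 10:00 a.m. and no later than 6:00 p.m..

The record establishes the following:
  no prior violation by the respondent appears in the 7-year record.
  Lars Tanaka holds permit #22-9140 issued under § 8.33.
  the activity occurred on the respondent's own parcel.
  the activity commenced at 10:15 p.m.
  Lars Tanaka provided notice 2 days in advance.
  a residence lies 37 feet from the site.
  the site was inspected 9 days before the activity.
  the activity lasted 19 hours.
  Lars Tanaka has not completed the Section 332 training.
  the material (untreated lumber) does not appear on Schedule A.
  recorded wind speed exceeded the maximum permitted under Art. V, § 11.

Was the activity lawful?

No — unlawful.

(1) ≤ 12 hrs duration — not satisfied.
(a) own property — satisfied.
(i) ≥5 days' notice — fails.
(ii) no residence in 50 ft — not satisfied.
(A) not (Schedule A material) — holds.
(B) site inspected — met.
(C) training certified — fails.
So (iii) is not satisfied (T AND T AND F).
(b): F OR F OR F → false.
(2) = T AND F = false.
(a) weather ok — fails.
(b) no prior violation — met.
(3) = F AND T = false.
Overall: F OR F OR F → false.
Exception (start within hours) — not satisfied.
Result: main false OR exception false → false.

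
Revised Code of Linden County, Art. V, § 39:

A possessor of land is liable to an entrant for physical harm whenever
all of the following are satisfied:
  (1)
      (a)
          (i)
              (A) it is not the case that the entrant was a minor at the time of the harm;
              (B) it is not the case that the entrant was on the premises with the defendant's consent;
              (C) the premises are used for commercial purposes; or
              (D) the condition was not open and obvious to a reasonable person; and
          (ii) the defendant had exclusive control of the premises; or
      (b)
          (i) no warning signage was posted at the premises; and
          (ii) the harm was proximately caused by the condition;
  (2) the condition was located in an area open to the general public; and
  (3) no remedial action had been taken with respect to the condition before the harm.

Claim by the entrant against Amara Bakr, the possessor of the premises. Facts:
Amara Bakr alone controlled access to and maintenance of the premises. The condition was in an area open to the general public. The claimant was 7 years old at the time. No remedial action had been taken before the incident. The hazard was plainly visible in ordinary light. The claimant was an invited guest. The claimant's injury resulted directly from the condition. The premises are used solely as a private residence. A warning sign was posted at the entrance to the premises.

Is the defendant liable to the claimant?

(A) not (entrant a minor) — not met.
(B) not (consent to enter) — fails.
(C) commercial use — not satisfied.
(D) not open/obvious — fails.
(i): F OR F OR F OR F → false.
(ii) exclusive control — holds.
(a): F AND T → false.
(i) no signage posted — fails.
(ii) proximate cause — met.
(b): F AND T → false.
(1): F OR F → false.
(2) public area — holds.
(3) no remedial action — met.
So Overall is not satisfied (F AND T AND T).

No — not liable.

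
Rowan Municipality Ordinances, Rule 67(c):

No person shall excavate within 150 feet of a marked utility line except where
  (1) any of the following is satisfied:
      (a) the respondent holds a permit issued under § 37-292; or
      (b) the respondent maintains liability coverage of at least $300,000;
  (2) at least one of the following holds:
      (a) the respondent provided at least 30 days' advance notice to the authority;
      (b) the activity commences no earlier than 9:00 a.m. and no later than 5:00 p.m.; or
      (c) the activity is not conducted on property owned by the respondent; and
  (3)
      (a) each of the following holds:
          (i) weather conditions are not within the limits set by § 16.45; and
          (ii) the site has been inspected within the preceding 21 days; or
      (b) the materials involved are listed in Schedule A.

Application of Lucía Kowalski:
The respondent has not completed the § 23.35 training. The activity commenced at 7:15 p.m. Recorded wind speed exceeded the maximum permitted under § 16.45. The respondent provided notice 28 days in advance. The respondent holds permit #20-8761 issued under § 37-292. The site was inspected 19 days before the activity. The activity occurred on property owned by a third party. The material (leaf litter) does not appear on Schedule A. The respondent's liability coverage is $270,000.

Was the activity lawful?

(a) holds permit — satisfied.
(b) coverage ≥ $300,000 — fails.
(1): T OR F → true.
(a) ≥30 days' notice — not satisfied.
(b) start within hours — not met.
(c) not (own property) — met.
(2): F OR F OR T → true.
(i) not (weather ok) — holds.
(ii) site inspected — holds.
So (a) is satisfied (T AND T).
(b) Schedule A material — not met.
So (3) is satisfied (T OR F).
So Overall is satisfied (T AND T AND T).

Yes — lawful.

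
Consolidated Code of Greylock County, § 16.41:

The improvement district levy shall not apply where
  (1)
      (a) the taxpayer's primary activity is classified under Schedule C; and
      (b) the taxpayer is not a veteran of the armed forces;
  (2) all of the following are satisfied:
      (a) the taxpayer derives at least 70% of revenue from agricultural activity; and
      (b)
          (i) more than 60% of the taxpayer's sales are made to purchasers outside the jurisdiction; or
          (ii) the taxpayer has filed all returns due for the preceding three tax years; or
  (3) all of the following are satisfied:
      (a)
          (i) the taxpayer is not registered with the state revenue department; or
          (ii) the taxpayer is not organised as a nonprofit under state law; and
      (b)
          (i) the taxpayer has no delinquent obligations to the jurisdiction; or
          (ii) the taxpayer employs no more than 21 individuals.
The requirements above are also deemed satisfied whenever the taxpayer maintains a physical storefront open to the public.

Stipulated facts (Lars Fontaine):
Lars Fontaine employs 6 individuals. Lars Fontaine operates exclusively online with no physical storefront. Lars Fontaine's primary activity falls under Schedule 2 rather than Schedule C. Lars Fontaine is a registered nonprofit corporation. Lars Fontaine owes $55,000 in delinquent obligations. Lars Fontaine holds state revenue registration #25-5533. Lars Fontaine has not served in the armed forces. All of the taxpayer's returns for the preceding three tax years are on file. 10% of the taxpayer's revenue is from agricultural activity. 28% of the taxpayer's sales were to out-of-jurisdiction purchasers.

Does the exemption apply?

No — not exempt.

(a) Schedule C activity — not satisfied.
(b) not (veteran) — holds.
(1): F AND T → false.
(a) ≥70% agricultural — not satisfied.
(i) >60% out-of-jur. sales — fails.
(ii) returns current — satisfied.
(b) = F OR T = true.
(2): F AND T → false.
(i) not (state-registered) — not met.
(ii) not (nonprofit) — not met.
(a) = F OR F = false.
(i) no delinquency — fails.
(ii) ≤ 21 employees — holds.
(b): F OR T → true.
So (3) is not satisfied (F AND T).
Overall = F OR F OR F = false.
Exception (has storefront) — not satisfied.
Result: main false OR exception false → false.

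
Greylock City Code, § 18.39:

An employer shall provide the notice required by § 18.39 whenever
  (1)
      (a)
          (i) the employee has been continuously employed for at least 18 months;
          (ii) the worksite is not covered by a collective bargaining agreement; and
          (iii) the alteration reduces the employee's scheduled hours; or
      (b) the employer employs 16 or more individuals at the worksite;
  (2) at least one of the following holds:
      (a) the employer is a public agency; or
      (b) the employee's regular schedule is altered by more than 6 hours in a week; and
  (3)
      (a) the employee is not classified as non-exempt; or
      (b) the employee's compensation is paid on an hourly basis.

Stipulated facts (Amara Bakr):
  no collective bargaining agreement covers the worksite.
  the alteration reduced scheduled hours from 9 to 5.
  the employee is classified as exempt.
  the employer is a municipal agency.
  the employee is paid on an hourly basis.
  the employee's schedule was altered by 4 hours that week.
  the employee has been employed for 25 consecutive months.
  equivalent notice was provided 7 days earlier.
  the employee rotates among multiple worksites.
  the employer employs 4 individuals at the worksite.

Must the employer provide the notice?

Yes — required.

(i) tenure ≥ 18 mo. — holds.
(ii) no CBA — holds.
(iii) hours reduced — met.
(a): T AND T AND T → true.
(b) ≥ 16 at site — fails.
So (1) is satisfied (T OR F).
(a) public agency — holds.
(b) schedule shift > 6h — not met.
So (2) is satisfied (T OR F).
(a) not (non-exempt) — met.
(b) hourly-paid — met.
(3) = T OR T = true.
Overall: T AND T AND T → true.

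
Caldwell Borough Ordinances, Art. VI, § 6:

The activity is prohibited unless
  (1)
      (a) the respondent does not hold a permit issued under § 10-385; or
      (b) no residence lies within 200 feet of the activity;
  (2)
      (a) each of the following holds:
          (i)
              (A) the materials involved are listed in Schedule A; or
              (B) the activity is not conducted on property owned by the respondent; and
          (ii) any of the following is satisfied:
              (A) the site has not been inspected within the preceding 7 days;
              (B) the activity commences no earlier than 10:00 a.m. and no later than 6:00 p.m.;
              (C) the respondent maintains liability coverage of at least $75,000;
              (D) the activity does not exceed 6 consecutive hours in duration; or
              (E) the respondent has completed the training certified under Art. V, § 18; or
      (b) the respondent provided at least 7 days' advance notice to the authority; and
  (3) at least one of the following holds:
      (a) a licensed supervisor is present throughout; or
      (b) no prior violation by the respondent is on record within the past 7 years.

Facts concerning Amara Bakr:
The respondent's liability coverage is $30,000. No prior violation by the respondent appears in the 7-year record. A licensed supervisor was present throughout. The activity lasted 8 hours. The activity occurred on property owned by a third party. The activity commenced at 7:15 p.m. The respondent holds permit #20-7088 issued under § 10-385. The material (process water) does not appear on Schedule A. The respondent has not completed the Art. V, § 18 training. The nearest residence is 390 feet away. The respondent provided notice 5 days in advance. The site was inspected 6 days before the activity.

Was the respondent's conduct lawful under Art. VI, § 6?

(a) not (holds permit) — not satisfied.
(b) no residence in 200 ft — holds.
So (1) is satisfied (F OR T).
(A) Schedule A material — not satisfied.
(B) not (own property) — met.
So (i) is satisfied (F OR T).
(A) not (site inspected) — not satisfied.
(B) start within hours — fails.
(C) coverage ≥ $75,000 — not satisfied.
(D) ≤ 6 hrs duration — fails.
(E) training certified — not satisfied.
So (ii) is not satisfied (F OR F OR F OR F OR F).
(a) = T AND F = false.
(b) ≥7 days' notice — not satisfied.
(2) = F OR F = false.
(a) supervisor present — satisfied.
(b) no prior violation — met.
So (3) is satisfied (T OR T).
Overall: T AND F AND T → false.

No — unlawful.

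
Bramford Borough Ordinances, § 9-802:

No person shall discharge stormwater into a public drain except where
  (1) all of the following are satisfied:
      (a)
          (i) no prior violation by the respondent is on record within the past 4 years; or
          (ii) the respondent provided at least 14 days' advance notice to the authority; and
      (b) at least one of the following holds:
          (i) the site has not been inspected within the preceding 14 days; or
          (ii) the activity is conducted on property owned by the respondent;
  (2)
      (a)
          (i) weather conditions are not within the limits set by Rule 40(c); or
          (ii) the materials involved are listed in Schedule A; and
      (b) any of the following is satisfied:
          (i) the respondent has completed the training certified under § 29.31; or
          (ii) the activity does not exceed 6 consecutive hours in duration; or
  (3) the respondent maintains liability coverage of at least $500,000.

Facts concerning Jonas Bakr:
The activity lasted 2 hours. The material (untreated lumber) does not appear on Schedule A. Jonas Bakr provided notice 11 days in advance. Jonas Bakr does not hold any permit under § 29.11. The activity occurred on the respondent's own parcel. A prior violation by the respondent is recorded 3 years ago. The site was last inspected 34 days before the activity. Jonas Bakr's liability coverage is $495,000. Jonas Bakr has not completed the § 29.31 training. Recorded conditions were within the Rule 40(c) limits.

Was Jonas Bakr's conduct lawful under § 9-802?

No — unlawful.

(i) no prior violation — fails.
(ii) ≥14 days' notice — not met.
(a): F OR F → false.
(i) not (site inspected) — holds.
(ii) own property — met.
(b): T OR T → true.
So (1) is not satisfied (F AND T).
(i) not (weather ok) — not satisfied.
(ii) Schedule A material — not met.
(a) = F OR F = false.
(i) training certified — not met.
(ii) ≤ 6 hrs duration — satisfied.
(b) = F OR T = true.
(2): F AND T → false.
(3) coverage ≥ $500,000 — fails.
Overall: F OR F OR F → false.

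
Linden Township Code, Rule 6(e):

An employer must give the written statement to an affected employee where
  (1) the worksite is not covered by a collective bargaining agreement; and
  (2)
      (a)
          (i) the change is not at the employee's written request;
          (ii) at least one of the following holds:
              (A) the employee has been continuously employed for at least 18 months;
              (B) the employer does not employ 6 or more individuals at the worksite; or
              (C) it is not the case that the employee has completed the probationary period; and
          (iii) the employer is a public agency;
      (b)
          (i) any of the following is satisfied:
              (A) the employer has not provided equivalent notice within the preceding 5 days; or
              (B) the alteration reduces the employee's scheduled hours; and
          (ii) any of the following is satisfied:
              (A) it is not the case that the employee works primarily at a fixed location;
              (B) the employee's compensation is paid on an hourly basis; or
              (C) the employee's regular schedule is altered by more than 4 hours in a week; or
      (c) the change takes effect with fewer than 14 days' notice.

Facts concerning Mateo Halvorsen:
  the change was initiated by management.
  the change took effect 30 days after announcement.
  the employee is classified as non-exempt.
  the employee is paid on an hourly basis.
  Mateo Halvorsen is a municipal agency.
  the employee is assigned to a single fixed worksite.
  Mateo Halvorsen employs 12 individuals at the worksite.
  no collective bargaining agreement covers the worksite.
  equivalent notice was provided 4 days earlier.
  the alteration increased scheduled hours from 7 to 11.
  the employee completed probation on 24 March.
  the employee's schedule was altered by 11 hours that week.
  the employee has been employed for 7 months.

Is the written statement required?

No — not required.

(1) no CBA — holds.
(i) not employee-requested — met.
(A) tenure ≥ 18 mo. — fails.
(B) not (≥ 6 at site) — not satisfied.
(C) not (past probation) — not satisfied.
So (ii) is not satisfied (F OR F OR F).
(iii) public agency — satisfied.
So (a) is not satisfied (T AND F AND T).
(A) no recent notice — fails.
(B) hours reduced — not met.
(i): F OR F → false.
(A) not (fixed location) — not satisfied.
(B) hourly-paid — satisfied.
(C) schedule shift > 4h — met.
(ii): F OR T OR T → true.
(b) = F AND T = false.
(c) < 14 days' notice — not met.
So (2) is not satisfied (F OR F OR F).
Overall = T AND F = false.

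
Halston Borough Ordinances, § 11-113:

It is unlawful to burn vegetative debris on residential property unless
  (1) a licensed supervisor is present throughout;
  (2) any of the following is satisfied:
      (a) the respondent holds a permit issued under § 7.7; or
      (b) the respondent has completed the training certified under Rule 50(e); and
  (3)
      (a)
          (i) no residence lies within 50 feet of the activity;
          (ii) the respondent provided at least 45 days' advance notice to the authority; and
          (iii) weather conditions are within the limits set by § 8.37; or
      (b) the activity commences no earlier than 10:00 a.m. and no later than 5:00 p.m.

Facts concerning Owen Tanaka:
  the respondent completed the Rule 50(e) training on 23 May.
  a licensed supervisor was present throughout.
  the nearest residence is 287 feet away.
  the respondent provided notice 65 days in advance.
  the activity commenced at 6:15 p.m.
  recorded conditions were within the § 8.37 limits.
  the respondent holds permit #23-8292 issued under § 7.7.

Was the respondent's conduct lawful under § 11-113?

Yes — lawful.

(1) supervisor present — met.
(a) holds permit — satisfied.
(b) training certified — satisfied.
So (2) is satisfied (T OR T).
(i) no residence in 50 ft — satisfied.
(ii) ≥45 days' notice — holds.
(iii) weather ok — met.
(a): T AND T AND T → true.
(b) start within hours — not met.
(3): T OR F → true.
So Overall is satisfied (T AND T AND T).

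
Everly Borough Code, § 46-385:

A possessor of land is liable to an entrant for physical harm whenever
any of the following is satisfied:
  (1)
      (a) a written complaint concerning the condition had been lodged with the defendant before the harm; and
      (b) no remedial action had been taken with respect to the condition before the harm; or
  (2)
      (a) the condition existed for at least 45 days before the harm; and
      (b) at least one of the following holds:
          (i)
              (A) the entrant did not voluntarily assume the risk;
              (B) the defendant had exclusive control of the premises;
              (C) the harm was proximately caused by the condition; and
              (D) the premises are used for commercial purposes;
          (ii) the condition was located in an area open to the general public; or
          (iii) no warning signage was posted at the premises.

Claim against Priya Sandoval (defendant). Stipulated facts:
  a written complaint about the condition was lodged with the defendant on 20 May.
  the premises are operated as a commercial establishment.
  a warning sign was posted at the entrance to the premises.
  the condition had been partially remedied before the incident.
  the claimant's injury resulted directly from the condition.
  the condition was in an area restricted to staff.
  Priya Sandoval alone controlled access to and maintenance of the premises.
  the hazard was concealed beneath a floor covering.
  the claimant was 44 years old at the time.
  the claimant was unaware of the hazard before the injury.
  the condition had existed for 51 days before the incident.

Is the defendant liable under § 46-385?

Yes — liable.

(a) complaint lodged — satisfied.
(b) no remedial action — not satisfied.
(1) = T AND F = false.
(a) condition ≥45 days old — satisfied.
(A) no assumed risk — satisfied.
(B) exclusive control — satisfied.
(C) proximate cause — met.
(D) commercial use — holds.
(i): T AND T AND T AND T → true.
(ii) public area — fails.
(iii) no signage posted — fails.
(b): T OR F OR F → true.
So (2) is satisfied (T AND T).
Overall: F OR T → true.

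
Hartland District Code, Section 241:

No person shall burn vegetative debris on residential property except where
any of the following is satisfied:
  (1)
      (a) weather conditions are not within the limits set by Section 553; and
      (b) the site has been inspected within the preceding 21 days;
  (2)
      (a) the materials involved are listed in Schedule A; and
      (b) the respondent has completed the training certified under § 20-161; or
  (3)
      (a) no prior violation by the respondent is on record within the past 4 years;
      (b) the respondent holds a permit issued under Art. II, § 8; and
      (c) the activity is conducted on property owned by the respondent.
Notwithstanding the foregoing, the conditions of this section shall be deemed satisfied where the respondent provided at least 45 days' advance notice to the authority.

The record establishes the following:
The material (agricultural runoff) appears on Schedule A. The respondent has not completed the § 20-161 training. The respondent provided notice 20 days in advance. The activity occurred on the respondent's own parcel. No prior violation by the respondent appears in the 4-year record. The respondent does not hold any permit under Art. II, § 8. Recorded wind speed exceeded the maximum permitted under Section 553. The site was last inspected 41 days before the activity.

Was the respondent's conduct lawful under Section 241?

(a) not (weather ok) — holds.
(b) site inspected — fails.
(1) = T AND F = false.
(a) Schedule A material — met.
(b) training certified — fails.
(2) = T AND F = false.
(a) no prior violation — met.
(b) holds permit — not satisfied.
(c) own property — satisfied.
So (3) is not satisfied (T AND F AND T).
Overall = F OR F OR F = false.
Exception (≥45 days' notice) — not satisfied.
Result: main false OR exception false → false.

No — unlawful.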